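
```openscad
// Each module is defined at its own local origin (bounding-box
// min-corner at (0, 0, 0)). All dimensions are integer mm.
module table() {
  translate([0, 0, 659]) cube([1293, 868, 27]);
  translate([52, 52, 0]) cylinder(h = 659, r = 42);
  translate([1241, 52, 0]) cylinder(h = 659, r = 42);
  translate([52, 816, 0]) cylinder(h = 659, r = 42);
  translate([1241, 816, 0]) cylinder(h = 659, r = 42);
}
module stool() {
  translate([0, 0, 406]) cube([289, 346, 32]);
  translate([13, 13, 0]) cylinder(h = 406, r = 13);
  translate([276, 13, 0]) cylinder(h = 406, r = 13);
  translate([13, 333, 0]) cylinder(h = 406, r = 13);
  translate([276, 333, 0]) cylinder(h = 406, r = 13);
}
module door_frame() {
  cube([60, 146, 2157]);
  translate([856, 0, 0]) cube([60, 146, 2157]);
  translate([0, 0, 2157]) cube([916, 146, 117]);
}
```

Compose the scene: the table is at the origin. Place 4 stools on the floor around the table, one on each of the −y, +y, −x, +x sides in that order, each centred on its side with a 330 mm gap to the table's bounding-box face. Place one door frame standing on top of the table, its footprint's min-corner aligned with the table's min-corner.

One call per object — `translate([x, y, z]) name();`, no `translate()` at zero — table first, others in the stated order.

table();
translate([502, -676, 0]) stool();
translate([502, 1198, 0]) stool();
translate([-619, 261, 0]) stool();
translate([1623, 261, 0]) stool();
translate([0, 0, 686]) door_frame();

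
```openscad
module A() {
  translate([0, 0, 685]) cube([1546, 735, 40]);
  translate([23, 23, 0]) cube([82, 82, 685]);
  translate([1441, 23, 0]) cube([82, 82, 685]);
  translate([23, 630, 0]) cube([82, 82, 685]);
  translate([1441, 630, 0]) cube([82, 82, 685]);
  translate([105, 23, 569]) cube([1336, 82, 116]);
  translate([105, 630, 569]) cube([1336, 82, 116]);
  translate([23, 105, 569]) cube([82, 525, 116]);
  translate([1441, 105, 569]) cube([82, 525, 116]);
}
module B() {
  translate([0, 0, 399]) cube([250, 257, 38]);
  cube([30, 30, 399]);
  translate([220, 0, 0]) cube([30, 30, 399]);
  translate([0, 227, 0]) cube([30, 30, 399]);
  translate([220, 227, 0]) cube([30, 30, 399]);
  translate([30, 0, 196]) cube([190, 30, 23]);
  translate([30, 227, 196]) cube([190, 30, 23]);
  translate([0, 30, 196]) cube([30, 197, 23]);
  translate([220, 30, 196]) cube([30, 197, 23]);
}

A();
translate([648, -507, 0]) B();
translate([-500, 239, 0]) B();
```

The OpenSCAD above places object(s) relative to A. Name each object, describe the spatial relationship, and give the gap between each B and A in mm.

A is a table. B is a stool. Two stools sit around the table at the −y, −x sides. The gap between each stool and the table is 250 mm.

Each stool's nearest face is 250 mm from the table's bounding box.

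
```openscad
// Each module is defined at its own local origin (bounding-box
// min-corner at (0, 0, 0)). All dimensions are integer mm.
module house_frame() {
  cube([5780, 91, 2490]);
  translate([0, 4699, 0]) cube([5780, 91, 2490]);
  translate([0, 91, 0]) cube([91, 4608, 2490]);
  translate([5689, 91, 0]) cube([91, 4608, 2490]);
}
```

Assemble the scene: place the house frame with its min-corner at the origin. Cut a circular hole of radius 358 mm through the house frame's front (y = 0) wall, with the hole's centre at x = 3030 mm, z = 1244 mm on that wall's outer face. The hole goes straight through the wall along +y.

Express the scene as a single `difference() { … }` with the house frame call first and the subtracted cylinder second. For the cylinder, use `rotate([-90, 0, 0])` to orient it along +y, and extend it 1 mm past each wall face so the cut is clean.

difference() {
  house_frame();
  translate([3030, -1, 1244]) rotate([-90, 0, 0]) cylinder(h = 93, r = 358);
}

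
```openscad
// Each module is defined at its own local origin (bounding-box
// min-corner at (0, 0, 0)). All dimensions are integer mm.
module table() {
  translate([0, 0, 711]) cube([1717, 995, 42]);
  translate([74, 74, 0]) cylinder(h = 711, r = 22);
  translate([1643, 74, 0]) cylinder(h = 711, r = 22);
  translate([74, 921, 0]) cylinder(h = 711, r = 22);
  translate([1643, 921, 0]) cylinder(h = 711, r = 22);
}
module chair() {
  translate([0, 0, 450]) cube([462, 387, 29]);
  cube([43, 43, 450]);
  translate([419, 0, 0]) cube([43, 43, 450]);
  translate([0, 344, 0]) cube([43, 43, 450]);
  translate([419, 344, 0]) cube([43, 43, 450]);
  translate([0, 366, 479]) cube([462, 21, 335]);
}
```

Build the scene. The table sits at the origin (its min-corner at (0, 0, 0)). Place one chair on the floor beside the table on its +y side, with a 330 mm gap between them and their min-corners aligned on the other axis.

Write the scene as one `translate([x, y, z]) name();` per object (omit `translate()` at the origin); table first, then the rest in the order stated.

table();
translate([0, 1325, 0]) chair();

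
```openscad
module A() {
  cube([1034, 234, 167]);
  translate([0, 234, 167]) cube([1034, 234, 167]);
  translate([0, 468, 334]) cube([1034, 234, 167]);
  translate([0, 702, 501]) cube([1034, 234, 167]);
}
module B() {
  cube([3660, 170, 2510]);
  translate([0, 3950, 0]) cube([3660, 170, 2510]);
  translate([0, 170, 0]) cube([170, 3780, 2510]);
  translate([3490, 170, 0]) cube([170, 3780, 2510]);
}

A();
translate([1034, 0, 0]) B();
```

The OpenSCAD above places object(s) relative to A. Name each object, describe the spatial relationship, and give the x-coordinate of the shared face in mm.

The staircase's +x face and the house frame's −x face are both at x = 1034 mm.

A is a staircase. B is a house frame. The house frame is against the staircase's +x side, with their −y faces flush. The x-coordinate of the shared face is 1034 mm.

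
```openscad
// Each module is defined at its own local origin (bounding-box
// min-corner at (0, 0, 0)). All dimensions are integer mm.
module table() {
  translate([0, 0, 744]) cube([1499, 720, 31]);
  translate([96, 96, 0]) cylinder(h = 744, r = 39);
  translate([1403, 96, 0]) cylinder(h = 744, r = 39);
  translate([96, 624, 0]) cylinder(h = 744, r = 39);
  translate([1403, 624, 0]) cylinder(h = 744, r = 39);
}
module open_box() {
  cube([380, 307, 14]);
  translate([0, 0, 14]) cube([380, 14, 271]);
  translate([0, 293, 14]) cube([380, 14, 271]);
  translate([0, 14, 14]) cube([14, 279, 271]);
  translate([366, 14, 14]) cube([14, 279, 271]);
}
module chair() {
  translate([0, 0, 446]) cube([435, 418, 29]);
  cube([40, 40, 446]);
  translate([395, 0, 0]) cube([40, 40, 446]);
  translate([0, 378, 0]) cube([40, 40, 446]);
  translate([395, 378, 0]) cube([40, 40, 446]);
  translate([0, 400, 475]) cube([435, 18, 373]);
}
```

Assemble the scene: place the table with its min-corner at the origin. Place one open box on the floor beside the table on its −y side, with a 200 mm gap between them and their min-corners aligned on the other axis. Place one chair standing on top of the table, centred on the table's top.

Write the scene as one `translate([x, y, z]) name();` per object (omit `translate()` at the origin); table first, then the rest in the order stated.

table();
translate([0, -507, 0]) open_box();
translate([532, 151, 775]) chair();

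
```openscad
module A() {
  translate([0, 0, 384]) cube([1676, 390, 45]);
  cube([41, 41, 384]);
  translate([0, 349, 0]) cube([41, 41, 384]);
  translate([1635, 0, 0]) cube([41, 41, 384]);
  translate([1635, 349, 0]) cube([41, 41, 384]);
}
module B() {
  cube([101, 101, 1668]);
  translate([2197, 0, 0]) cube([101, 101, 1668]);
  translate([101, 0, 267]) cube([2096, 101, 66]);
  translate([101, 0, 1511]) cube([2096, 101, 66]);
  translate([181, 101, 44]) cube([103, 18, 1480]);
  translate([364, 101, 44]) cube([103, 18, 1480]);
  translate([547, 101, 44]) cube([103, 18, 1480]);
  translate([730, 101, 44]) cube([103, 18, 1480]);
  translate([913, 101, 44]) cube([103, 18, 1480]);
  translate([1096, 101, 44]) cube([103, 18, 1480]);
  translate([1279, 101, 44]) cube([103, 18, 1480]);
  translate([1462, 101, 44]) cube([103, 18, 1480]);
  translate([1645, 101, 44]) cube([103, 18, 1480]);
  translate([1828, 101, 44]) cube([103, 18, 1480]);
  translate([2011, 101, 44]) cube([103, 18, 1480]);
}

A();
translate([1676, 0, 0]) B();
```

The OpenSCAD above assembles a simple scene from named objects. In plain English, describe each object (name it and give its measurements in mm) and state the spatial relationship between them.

A is a long wooden bench with a 1676 mm (x) × 390 mm (y) seat, 45 mm thick, its top surface 429 mm above the floor. Four 41 mm square legs at the seat corners, flush with the edges, run from z = 0 to the seat underside.

B is a fence section. Two 101×101 mm posts, 1668 mm tall, stand on the floor with a clear span of 2096 mm between their inner faces. Two horizontal rails of 101×66 mm section span the gap between the posts with their undersides at z = 267 mm and z = 1511 mm, flush with the posts' −y face. 11 pickets, each 103 mm wide, 18 mm thick and 1480 mm tall, are fixed to the +y face of the rails with their bottoms at z = 44 mm, evenly spaced across the span with equal gaps (rounded down to the nearest mm) at the −x end and between each pair — any rounding remainder accumulates at the +x end.

The fence section is against the bench's +x side, with their −y faces flush.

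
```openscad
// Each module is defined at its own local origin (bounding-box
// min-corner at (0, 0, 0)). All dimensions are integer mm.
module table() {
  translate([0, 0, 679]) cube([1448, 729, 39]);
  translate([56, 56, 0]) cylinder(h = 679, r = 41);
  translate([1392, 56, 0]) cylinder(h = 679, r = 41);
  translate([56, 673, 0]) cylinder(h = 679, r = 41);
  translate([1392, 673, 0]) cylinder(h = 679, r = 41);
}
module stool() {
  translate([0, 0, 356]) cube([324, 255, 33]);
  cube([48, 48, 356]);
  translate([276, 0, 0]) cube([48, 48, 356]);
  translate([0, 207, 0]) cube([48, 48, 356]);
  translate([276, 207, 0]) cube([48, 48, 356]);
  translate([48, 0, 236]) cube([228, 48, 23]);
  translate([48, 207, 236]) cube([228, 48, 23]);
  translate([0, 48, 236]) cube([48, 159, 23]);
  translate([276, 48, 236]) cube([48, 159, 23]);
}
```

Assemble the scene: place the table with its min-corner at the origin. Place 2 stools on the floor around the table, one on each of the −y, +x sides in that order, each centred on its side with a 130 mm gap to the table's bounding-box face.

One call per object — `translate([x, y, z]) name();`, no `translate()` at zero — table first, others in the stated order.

table();
translate([562, -385, 0]) stool();
translate([1578, 237, 0]) stool();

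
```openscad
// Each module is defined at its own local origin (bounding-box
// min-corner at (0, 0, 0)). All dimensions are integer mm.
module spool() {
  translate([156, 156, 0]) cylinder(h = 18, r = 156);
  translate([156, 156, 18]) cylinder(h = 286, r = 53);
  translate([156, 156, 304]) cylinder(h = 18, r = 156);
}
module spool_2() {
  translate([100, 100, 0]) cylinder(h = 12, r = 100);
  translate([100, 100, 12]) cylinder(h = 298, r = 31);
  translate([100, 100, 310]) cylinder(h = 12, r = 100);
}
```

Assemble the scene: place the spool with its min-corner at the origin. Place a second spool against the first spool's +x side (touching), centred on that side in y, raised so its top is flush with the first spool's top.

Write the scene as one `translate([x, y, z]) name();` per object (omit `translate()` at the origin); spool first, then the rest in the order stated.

spool();
translate([312, 56, 0]) spool_2();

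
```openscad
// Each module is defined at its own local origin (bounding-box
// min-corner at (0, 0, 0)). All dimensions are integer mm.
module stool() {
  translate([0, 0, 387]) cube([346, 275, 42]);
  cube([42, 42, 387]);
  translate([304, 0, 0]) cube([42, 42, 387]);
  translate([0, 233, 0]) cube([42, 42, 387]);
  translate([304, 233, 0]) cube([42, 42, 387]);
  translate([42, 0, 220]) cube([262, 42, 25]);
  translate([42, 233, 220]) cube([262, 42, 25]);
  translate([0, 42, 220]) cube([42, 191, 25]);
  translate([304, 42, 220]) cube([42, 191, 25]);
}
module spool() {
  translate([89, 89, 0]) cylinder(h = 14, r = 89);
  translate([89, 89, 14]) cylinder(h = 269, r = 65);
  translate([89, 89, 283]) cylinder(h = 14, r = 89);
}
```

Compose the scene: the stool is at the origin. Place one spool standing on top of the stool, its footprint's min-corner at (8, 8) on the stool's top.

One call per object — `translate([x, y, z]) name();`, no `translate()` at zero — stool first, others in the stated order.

stool();
translate([8, 8, 429]) spool();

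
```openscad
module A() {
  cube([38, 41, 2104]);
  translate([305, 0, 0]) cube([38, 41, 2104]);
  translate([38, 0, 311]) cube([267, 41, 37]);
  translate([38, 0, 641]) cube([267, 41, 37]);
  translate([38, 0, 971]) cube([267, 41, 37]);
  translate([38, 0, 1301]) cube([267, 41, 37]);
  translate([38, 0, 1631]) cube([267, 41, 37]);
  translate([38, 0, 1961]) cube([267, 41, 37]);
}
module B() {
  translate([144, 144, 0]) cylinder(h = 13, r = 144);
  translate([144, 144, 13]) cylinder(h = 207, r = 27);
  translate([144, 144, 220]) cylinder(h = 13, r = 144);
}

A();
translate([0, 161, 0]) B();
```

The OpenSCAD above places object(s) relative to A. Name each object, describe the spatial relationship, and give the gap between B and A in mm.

A is a ladder. B is a spool. The spool is on the floor beside the ladder on its +y side. The gap between the spool and the ladder is 120 mm.

The spool's nearest face is 120 mm from the ladder's +y face.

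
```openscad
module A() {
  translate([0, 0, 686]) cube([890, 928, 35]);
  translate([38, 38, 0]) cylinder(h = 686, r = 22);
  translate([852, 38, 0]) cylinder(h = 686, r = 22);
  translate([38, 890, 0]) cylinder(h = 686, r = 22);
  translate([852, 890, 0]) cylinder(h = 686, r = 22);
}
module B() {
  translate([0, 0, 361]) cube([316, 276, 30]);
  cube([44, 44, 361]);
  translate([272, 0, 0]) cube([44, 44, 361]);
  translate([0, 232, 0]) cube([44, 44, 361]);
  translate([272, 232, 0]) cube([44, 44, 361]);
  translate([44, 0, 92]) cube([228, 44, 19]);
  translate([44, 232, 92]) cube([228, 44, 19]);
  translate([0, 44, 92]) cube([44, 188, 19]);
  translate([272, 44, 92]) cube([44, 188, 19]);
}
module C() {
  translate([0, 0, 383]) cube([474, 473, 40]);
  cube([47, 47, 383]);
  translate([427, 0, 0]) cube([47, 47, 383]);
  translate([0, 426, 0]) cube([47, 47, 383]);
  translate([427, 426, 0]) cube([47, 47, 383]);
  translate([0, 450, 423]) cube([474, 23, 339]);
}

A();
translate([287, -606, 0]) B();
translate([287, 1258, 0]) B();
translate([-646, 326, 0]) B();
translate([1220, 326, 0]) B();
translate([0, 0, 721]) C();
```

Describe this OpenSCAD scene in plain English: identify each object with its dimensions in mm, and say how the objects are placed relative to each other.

A is a table: top 890 mm (x) × 928 mm (y), 35 mm thick, upper face at z = 721 mm, on four round legs of 44 mm diameter, each leg's bounding box inset 16 mm from the nearest pair of top edges, running from z = 0 to the bottom of the top.

B is a four-legged stool. The seat is 316×276 mm, 30 mm thick, top at z = 391 mm. It stands on four square legs, each 44×44 mm in cross-section, from z = 0 to the seat underside, each flush with a corner of the seat. Four stretchers, 44 mm wide and 19 mm tall, connect adjacent legs with their undersides at z = 92 mm, each running between the inner faces of the legs it joins and aligned with the legs' outer faces on the other axis.

C is a chair. The seat is a 474×473×40 mm slab with its top at z = 423 mm, on four 47×47 mm corner legs (flush with the seat edges, standing on z = 0). A flat backrest 23 mm thick, 339 mm tall, spans the full seat width and rises from the seat top along its +y edge, rear face flush with the rear of the seat.

Four stools sit around the table at the −y, +y, −x, +x sides. The chair is on top of the table.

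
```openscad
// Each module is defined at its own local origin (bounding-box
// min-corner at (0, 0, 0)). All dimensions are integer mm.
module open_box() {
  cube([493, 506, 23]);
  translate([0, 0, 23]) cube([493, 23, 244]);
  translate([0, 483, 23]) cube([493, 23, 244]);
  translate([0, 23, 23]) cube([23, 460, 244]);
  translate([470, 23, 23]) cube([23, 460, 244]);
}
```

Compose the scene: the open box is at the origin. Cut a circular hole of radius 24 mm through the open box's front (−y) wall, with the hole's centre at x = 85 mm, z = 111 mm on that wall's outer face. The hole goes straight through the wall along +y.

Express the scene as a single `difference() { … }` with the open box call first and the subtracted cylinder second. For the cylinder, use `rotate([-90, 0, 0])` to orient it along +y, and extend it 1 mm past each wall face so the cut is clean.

difference() {
  open_box();
  translate([85, -1, 111]) rotate([-90, 0, 0]) cylinder(h = 25, r = 24);
}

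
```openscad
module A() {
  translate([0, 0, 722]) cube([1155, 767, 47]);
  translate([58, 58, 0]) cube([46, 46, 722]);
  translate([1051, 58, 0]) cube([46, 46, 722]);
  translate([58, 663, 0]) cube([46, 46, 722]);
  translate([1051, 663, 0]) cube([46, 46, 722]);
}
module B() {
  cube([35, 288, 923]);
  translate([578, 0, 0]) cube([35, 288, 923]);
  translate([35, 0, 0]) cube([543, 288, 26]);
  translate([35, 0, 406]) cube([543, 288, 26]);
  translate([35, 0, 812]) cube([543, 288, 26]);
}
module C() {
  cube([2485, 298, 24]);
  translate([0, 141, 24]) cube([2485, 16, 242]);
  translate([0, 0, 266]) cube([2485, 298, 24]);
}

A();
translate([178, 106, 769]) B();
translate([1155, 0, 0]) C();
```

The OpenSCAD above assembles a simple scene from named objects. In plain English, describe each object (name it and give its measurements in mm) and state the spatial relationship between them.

A is a rectangular dining table. The top is 1155×767×47 mm with its upper surface at z = 769 mm. It stands on four 46×46 mm square legs, each inset 58 mm from the nearest pair of top edges, running from the floor to the underside of the top.

B is an open bookshelf. Two side panels, each 35 mm thick, 288 mm deep and 923 mm tall, stand 613 mm apart (outside-to-outside). Between them sit 3 shelves, each 26 mm thick and 288 mm deep, spanning the full gap between the sides. The bottom shelf rests on the floor (its underside at z = 0) and the clear gap between one shelf's top and the next shelf's underside is 380 mm.

C is an I-beam lying along x, 2485 mm long. Overall section height 290 mm. Two flanges 298 mm wide (y) and 24 mm thick, one on the floor and one at the top; a web 16 mm thick runs between them, centred on the flange width.

The bookshelf is on top of the table. The I-beam is against the table's +x side, with their −y faces flush.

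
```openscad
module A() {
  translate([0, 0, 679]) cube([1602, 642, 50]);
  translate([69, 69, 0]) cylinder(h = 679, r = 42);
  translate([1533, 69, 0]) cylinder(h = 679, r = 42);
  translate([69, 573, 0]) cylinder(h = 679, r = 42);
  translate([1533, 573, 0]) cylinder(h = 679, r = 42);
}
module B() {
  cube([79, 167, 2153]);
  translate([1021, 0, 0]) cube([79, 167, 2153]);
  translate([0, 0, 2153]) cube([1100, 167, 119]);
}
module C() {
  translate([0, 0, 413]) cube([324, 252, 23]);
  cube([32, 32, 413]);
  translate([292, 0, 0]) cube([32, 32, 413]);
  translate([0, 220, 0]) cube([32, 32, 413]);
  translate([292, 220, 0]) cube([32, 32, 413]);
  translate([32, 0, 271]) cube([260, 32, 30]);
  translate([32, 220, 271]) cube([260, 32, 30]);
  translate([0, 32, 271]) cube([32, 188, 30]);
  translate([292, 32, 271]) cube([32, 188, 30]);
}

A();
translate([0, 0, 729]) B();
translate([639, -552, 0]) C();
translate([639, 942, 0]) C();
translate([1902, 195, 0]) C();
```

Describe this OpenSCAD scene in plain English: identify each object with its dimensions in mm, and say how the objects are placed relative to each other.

A is a table with a 1602×642 mm rectangular top, 50 mm thick, top surface at z = 729 mm, supported by four round legs of 84 mm diameter, each leg's bounding box inset 27 mm from the nearest pair of top edges, running from the floor.

B is a door frame. The clear opening is 942 mm wide and 2153 mm high. Two 79 mm wide jambs, 167 mm deep, stand either side of the opening from the floor to the top of the opening. A 119 mm thick head sits across the top of both jambs, spanning the full outside width of the frame.

C is a four-legged stool. The seat is 324×252 mm, 23 mm thick, top at z = 436 mm. It stands on four square legs, each 32×32 mm in cross-section, from z = 0 to the seat underside, each flush with a corner of the seat. Four stretchers, 32 mm wide and 30 mm tall, connect adjacent legs with their undersides at z = 271 mm, each running between the inner faces of the legs it joins and aligned with the legs' outer faces on the other axis.

The door frame is on top of the table. Three stools sit around the table at the −y, +y, +x sides.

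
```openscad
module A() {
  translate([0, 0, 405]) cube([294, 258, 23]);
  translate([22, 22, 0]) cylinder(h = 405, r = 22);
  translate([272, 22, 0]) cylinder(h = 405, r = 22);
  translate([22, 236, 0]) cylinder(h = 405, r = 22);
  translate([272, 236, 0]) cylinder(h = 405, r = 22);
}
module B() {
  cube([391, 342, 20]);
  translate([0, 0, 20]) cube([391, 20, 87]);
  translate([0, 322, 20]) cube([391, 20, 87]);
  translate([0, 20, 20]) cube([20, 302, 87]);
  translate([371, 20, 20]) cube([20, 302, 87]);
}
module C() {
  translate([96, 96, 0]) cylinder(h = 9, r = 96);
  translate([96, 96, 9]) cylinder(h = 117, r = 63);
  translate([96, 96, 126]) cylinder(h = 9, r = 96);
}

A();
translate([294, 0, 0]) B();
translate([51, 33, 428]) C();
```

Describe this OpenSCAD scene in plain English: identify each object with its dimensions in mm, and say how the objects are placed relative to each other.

A is a four-legged stool. The seat is a 294×258×23 mm slab whose top surface is at z = 428 mm; four round legs, each 44 mm in diameter, run from the floor (z = 0) to the underside of the seat, each leg's axis is inset half a diameter from the nearest pair of seat edges (so the leg's bounding box is flush with the corner).

B is an open-topped rectangular box: outside dimensions 391×342×107 mm, with a uniform wall and base thickness of 20 mm. The base is a full 391×342 slab on the floor; four walls sit on top of the base. The front and back walls (the −y and +y sides) span the full width; the two side walls fit between them.

C is a spool: two coaxial disc flanges of radius 96 mm and thickness 9 mm, joined by a core cylinder of radius 63 mm and height 117 mm. The lower flange rests on z = 0 and the three cylinders share a vertical axis.

The open box is against the stool's +x side, with their −y faces flush. The spool is on top of the stool, centred.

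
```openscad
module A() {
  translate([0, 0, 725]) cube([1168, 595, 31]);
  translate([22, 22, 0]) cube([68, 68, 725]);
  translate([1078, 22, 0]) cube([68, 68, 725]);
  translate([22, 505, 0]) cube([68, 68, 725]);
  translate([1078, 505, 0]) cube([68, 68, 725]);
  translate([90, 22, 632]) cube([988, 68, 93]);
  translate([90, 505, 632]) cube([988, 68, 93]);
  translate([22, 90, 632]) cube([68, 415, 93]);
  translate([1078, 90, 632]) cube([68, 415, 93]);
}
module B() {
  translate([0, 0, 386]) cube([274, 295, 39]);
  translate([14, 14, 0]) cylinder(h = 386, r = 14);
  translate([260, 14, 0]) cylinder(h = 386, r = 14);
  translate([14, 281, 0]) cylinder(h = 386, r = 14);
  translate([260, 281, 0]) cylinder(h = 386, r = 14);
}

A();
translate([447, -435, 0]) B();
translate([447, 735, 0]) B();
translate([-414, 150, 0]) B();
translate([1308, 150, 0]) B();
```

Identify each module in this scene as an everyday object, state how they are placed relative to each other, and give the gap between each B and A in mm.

Each stool's nearest face is 140 mm from the table's bounding box.

A is a table. B is a stool. Four stools sit around the table at the −y, +y, −x, +x sides. The gap between each stool and the table is 140 mm.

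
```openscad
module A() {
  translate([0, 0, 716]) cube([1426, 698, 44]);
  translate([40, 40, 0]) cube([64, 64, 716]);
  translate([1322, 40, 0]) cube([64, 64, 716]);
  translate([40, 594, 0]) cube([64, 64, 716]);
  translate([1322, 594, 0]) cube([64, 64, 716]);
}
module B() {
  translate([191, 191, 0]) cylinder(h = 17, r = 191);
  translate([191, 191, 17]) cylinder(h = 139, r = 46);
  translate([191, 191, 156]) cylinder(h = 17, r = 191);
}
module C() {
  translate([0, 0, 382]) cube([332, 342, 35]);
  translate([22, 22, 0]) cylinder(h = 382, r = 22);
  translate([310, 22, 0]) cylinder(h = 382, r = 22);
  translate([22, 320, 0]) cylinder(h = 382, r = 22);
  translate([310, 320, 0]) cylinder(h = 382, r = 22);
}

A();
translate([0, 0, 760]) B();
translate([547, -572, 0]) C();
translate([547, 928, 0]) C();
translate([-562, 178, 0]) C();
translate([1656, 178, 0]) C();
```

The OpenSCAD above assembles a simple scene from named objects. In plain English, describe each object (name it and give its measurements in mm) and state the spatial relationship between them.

A is a rectangular dining table. The top is 1426×698×44 mm with its upper surface at z = 760 mm. It stands on four 64×64 mm square legs, each inset 40 mm from the nearest pair of top edges, running from the floor to the underside of the top.

B is a spool: two coaxial disc flanges of radius 191 mm and thickness 17 mm, joined by a core cylinder of radius 46 mm and height 139 mm. The lower flange rests on z = 0 and the three cylinders share a vertical axis.

C is a four-legged stool. The seat is 332×342 mm, 35 mm thick, top at z = 417 mm. It stands on four round legs, each 44 mm in diameter, from z = 0 to the seat underside, each leg's axis is inset half a diameter from the nearest pair of seat edges (so the leg's bounding box is flush with the corner).

The spool is on top of the table. Four stools sit around the table at the −y, +y, −x, +x sides.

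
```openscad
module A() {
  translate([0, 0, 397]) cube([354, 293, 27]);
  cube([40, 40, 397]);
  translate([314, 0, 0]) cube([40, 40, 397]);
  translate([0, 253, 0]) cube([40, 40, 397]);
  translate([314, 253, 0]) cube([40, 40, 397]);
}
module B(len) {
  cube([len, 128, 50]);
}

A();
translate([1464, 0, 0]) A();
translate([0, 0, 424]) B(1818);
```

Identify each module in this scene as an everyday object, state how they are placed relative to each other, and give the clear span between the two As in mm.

Second stool starts at x = 1464; first ends at x = 354; clear span = 1464 − 354 = 1110 mm.

A is a stool. B is a beam. A beam spans the tops of two stools. The clear span between the two stools is 1110 mm.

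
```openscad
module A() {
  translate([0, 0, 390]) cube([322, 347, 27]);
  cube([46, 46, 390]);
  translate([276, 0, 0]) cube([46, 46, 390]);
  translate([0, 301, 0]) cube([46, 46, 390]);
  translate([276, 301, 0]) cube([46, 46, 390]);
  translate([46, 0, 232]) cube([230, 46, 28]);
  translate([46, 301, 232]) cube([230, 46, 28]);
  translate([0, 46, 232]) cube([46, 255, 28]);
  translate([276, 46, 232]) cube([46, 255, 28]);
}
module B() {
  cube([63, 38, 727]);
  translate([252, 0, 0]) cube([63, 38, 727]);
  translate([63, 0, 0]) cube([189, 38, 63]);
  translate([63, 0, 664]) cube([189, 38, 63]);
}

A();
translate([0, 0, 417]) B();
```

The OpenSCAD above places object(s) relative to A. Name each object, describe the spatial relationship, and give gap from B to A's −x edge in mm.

A is a stool. B is a picture frame. The picture frame is on top of the stool. The gap from the picture frame to the stool's −x edge is 0 mm.

The picture frame's min-x is at 0; the stool's min-x is 0; gap = 0 mm.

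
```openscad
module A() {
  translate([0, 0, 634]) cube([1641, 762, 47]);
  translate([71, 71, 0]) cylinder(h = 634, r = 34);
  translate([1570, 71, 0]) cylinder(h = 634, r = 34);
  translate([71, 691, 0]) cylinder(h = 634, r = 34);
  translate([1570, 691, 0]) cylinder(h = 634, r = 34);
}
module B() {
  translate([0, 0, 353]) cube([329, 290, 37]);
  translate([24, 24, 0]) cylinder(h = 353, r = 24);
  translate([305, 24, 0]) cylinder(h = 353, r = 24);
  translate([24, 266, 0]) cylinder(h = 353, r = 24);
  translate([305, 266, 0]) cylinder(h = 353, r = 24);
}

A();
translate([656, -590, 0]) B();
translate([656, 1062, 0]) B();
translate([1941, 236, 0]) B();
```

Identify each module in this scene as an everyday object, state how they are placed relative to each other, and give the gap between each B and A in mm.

A is a table. B is a stool. Three stools sit around the table at the −y, +y, +x sides. The gap between each stool and the table is 300 mm.

Each stool's nearest face is 300 mm from the table's bounding box.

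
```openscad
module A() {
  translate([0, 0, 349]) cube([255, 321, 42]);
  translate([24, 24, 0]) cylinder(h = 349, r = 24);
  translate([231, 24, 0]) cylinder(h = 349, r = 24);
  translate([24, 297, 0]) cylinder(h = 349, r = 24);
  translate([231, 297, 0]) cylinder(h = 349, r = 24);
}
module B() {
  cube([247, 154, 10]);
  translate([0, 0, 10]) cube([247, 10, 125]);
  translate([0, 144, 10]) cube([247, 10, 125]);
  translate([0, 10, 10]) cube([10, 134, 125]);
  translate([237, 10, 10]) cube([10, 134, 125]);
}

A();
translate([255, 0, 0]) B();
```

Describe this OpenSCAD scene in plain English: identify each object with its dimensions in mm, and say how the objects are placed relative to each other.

A is a four-legged stool. The seat is 255×321 mm, 42 mm thick, top at z = 391 mm. It stands on four round legs, each 48 mm in diameter, from z = 0 to the seat underside, each leg's axis is inset half a diameter from the nearest pair of seat edges (so the leg's bounding box is flush with the corner).

B is an open storage box with external size 247×154×135 mm and wall thickness 10 mm (the base is also 10 mm thick). The base covers the whole footprint; the four walls stand on the base, with the y-facing walls full-width and the x-facing walls fitting between their inner faces.

The open box is against the stool's +x side, with their −y faces flush.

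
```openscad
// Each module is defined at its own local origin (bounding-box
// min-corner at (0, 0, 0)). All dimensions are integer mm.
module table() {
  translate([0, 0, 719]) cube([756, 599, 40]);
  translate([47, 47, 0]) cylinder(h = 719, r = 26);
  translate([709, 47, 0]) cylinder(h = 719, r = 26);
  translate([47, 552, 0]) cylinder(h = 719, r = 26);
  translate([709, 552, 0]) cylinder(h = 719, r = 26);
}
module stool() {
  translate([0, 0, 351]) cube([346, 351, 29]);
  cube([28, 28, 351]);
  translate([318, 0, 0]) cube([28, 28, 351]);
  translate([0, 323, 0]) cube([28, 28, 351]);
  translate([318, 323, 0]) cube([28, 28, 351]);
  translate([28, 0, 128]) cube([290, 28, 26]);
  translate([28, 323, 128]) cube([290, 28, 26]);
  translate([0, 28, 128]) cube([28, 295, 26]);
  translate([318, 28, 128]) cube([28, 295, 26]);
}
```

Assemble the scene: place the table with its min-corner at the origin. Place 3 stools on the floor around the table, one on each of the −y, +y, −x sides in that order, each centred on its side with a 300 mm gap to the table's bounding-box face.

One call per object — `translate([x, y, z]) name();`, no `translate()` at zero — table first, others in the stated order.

table();
translate([205, -651, 0]) stool();
translate([205, 899, 0]) stool();
translate([-646, 124, 0]) stool();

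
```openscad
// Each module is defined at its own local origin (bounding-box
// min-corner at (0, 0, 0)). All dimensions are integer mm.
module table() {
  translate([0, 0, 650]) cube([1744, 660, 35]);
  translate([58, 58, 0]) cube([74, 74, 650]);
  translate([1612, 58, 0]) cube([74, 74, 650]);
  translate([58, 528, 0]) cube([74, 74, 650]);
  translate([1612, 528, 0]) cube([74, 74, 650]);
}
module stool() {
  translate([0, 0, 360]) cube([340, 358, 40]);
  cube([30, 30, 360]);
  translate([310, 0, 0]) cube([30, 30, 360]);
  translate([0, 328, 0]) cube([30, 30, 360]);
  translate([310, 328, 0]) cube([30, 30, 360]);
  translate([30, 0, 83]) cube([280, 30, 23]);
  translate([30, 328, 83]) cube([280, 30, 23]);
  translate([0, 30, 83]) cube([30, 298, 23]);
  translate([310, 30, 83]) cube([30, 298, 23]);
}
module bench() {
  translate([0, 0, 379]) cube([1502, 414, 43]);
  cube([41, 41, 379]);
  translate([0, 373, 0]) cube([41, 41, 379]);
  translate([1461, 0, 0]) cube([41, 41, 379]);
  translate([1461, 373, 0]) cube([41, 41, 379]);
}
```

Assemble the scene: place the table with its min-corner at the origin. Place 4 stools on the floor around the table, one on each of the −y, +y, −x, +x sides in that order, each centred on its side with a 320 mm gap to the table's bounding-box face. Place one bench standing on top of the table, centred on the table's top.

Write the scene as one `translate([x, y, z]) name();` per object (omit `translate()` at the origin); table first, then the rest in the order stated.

table();
translate([702, -678, 0]) stool();
translate([702, 980, 0]) stool();
translate([-660, 151, 0]) stool();
translate([2064, 151, 0]) stool();
translate([121, 123, 685]) bench();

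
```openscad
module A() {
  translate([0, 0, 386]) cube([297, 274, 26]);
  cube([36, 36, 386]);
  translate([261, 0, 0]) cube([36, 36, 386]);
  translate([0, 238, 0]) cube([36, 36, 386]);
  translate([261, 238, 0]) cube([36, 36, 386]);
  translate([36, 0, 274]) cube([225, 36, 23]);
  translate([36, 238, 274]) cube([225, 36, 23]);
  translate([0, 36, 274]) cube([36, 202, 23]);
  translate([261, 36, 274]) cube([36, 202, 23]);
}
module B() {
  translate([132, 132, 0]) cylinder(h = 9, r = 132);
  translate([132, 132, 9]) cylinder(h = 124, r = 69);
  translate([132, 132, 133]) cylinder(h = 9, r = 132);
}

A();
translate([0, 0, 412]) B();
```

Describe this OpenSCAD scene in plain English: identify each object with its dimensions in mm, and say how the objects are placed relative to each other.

A is a simple wooden stool: a rectangular seat 297 mm (x) by 274 mm (y), 26 mm thick, top face at z = 412 mm, on four square legs, each 36×36 mm in cross-section. The legs rest on z = 0, each flush with a corner of the seat. Four stretchers, 36 mm wide and 23 mm tall, connect adjacent legs with their undersides at z = 274 mm, each running between the inner faces of the legs it joins and aligned with the legs' outer faces on the other axis.

B is a spool: two coaxial disc flanges of radius 132 mm and thickness 9 mm, joined by a core cylinder of radius 69 mm and height 124 mm. The lower flange rests on z = 0 and the three cylinders share a vertical axis.

The spool is on top of the stool.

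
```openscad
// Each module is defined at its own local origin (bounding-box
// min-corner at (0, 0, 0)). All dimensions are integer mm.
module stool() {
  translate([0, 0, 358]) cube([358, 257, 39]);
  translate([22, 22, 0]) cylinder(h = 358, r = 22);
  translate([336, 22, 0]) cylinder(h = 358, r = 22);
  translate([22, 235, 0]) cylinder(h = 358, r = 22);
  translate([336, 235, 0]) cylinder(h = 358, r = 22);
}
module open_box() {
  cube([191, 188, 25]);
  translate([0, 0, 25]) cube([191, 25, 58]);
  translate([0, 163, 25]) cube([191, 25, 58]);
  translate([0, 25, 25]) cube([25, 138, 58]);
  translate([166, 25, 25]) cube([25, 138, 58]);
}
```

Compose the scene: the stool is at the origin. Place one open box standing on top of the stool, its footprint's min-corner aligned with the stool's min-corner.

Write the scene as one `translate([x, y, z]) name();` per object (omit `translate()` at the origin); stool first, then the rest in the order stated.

stool();
translate([0, 0, 397]) open_box();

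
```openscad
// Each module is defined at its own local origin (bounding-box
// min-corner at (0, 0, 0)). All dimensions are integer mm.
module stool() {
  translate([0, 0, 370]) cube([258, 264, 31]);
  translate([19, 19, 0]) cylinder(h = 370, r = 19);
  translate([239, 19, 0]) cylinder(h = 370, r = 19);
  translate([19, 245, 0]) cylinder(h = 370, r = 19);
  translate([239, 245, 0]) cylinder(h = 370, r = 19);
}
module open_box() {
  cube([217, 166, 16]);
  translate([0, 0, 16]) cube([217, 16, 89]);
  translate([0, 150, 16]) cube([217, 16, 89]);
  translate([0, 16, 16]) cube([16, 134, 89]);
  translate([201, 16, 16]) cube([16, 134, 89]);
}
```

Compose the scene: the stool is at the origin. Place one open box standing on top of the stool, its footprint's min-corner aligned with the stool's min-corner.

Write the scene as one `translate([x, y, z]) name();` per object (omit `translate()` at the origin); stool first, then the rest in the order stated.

stool();
translate([0, 0, 401]) open_box();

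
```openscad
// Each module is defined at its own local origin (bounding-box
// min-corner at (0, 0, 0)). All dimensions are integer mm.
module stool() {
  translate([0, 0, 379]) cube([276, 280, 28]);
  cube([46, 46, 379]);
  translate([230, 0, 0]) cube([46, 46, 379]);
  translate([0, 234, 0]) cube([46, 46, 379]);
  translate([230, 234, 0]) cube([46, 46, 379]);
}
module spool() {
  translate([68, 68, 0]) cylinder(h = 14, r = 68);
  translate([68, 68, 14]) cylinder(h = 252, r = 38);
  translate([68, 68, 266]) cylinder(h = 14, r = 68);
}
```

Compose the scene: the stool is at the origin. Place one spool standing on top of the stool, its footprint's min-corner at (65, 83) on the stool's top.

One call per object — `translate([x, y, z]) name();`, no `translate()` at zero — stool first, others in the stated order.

stool();
translate([65, 83, 407]) spool();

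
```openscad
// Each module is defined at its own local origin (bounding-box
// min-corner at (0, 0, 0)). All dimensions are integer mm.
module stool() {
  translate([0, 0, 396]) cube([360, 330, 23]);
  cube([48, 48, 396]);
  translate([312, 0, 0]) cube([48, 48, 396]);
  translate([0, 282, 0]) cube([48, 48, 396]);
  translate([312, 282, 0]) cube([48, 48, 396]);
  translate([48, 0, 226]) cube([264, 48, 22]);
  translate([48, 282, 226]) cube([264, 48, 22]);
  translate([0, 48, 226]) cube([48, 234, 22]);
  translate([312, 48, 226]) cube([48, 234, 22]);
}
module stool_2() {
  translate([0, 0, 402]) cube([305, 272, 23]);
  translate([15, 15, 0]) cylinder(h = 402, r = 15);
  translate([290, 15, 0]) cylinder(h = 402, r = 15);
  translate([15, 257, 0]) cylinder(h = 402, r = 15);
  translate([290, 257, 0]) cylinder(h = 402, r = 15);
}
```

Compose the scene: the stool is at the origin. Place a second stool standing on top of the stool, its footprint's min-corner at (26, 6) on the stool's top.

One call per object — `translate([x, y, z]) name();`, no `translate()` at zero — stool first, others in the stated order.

stool();
translate([26, 6, 419]) stool_2();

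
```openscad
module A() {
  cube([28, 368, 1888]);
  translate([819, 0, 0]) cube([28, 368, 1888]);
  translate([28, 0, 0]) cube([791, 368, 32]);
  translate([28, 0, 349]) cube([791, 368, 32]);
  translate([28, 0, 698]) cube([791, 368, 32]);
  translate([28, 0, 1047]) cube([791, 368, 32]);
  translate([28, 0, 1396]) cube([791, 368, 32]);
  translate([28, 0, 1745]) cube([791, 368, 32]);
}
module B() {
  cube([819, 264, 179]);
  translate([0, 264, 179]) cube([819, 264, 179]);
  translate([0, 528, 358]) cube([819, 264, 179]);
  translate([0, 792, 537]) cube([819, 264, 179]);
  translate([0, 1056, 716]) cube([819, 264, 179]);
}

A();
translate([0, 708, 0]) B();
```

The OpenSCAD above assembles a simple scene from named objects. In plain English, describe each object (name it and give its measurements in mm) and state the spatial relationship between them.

A is a bookshelf 847 mm wide overall, 368 mm deep and 1888 mm tall. The two sides are 28 mm thick vertical panels. 6 horizontal shelves of 32 mm thickness span between the inner faces of the sides; the lowest shelf sits on the floor and shelves are stacked with a clear vertical gap of 317 mm between each pair.

B is a straight staircase of 5 solid steps. Each step is 819 mm wide (x), 264 mm deep (y, the going) and 179 mm tall (the rise). The first step rests on the floor; each subsequent step sits one going further in +y and one rise higher in +z, directly behind and above the previous step with no overlap.

The staircase is on the floor beside the bookshelf on its +y side.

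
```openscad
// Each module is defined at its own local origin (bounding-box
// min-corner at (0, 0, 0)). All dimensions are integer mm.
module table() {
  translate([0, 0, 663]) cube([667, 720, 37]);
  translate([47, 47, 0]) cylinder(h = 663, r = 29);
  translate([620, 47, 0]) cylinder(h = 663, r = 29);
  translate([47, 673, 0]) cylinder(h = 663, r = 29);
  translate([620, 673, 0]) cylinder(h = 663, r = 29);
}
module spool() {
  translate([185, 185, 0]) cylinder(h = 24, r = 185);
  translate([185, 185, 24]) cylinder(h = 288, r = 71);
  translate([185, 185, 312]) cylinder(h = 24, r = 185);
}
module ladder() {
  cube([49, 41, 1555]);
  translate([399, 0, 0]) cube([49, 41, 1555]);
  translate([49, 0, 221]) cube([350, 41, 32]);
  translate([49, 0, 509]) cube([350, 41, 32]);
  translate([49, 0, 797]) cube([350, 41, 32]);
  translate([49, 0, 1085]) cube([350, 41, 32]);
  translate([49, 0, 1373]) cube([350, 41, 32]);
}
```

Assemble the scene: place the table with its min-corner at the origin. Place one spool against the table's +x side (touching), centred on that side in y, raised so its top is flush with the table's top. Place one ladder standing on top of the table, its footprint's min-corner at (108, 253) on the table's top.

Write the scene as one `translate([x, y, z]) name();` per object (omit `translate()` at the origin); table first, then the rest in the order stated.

table();
translate([667, 175, 364]) spool();
translate([108, 253, 700]) ladder();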